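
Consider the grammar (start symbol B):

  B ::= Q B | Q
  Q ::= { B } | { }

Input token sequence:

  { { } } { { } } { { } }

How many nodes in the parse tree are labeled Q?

6

[B [Q { [B [Q { }]] }] [B [Q { [B [Q { }]] }] [B [Q { [B [Q { }]] }]]]]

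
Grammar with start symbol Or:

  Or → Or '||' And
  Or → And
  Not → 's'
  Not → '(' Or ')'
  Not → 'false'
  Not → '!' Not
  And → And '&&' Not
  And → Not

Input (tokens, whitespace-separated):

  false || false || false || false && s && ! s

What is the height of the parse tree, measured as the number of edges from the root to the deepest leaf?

6

[Or [Or [Or [Or [And [Not false]]] || [And [Not false]]] || [And [Not false]]] || [And [And [And [Not false]] && [Not s]] && [Not ! [Not s]]]]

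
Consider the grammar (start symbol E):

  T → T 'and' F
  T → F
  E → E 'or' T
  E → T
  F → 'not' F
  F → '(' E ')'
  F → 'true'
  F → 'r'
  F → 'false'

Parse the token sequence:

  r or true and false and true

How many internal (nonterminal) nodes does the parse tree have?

10

[E [E [T [F r]]] or [T [T [T [F true]] and [F false]] and [F true]]]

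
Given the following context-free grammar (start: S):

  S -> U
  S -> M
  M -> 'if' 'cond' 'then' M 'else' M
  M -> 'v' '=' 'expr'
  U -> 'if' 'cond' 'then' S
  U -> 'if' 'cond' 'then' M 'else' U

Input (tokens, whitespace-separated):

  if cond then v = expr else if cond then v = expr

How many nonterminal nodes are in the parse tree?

[S [U if cond then [M v = expr] else [U if cond then [S [M v = expr]]]]]

6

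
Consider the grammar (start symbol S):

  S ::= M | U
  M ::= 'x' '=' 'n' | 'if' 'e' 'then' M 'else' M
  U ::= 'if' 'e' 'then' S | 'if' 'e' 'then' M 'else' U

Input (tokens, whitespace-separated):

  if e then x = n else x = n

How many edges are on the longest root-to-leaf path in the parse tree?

[S [M if e then [M x = n] else [M x = n]]]

3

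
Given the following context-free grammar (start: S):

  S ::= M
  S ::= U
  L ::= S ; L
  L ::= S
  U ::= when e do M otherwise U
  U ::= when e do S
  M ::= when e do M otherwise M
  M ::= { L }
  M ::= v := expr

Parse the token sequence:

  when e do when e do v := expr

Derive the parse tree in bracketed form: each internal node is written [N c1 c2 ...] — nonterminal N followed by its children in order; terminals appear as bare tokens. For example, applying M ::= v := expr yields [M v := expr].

S
U
when e do S
when e do U
when e do when e do S
when e do when e do M
when e do when e do v := expr

[S [U when e do [S [U when e do [S [M v := expr]]]]]]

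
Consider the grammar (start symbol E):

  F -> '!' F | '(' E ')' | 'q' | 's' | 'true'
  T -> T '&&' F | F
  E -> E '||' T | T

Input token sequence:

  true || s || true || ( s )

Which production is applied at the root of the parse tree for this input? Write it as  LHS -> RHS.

E -> E '||' T

[E [E [E [E [T [F true]]] || [T [F s]]] || [T [F true]]] || [T [F ( [E [T [F s]]] )]]]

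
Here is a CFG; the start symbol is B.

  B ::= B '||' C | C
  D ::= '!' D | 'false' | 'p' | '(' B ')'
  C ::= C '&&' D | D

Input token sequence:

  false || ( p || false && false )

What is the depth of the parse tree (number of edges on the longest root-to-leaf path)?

[B [B [C [D false]]] || [C [D ( [B [B [C [D p]]] || [C [C [D false]] && [D false]]] )]]]

7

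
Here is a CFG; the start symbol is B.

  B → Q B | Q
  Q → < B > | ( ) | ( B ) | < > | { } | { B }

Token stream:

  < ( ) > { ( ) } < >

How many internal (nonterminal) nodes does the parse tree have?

10

[B [Q < [B [Q ( )]] >] [B [Q { [B [Q ( )]] }] [B [Q < >]]]]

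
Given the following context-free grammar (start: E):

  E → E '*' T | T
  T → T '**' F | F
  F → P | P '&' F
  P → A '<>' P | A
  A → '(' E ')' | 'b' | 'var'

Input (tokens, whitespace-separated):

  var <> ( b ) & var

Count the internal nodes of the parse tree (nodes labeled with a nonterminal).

15

[E [T [F [P [A var] <> [P [A ( [E [T [F [P [A b]]]]] )]]] & [F [P [A var]]]]]]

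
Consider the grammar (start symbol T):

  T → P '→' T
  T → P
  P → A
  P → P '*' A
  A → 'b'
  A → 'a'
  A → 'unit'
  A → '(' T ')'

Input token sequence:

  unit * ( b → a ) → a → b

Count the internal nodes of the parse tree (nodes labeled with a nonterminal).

[T [P [P [A unit]] * [A ( [T [P [A b]] → [T [P [A a]]]] )]] → [T [P [A a]] → [T [P [A b]]]]]

17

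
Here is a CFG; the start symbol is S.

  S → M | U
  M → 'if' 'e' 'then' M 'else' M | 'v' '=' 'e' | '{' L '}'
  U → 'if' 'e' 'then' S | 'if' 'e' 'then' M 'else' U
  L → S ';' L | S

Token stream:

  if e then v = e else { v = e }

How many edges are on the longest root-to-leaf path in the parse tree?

6

[S [M if e then [M v = e] else [M { [L [S [M v = e]]] }]]]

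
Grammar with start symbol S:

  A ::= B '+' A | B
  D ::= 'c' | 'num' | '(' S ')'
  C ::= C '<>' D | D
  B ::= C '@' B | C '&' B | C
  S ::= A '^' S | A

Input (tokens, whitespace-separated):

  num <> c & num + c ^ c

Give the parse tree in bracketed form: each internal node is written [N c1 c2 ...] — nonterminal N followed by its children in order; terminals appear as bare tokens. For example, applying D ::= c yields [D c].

[S [A [B [C [C [D num]] <> [D c]] & [B [C [D num]]]] + [A [B [C [D c]]]]] ^ [S [A [B [C [D c]]]]]]

S
A ^ S
B + A ^ S
C & B + A ^ S
C <> D & B + A ^ S
D <> D & B + A ^ S
num <> D & B + A ^ S
num <> c & B + A ^ S
num <> c & C + A ^ S
num <> c & D + A ^ S
num <> c & num + A ^ S
num <> c & num + B ^ S
num <> c & num + C ^ S
num <> c & num + D ^ S
num <> c & num + c ^ S
num <> c & num + c ^ A
num <> c & num + c ^ B
num <> c & num + c ^ C
num <> c & num + c ^ D
num <> c & num + c ^ c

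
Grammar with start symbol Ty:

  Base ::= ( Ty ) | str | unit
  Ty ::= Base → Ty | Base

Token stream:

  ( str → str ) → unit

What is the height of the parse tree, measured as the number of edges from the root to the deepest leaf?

[Ty [Base ( [Ty [Base str] → [Ty [Base str]]] )] → [Ty [Base unit]]]

5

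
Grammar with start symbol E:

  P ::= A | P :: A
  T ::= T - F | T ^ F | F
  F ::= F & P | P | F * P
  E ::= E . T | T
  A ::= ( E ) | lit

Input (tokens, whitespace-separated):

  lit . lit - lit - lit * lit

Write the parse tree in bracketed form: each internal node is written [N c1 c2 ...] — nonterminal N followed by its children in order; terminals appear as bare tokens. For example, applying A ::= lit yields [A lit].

E
E . T
T . T
F . T
P . T
A . T
lit . T
lit . T - F
lit . T - F - F
lit . F - F - F
lit . P - F - F
lit . A - F - F
lit . lit - F - F
lit . lit - P - F
lit . lit - A - F
lit . lit - lit - F
lit . lit - lit - F * P
lit . lit - lit - P * P
lit . lit - lit - A * P
lit . lit - lit - lit * P
lit . lit - lit - lit * A
lit . lit - lit - lit * lit

[E [E [T [F [P [A lit]]]]] . [T [T [T [F [P [A lit]]]] - [F [P [A lit]]]] - [F [F [P [A lit]]] * [P [A lit]]]]]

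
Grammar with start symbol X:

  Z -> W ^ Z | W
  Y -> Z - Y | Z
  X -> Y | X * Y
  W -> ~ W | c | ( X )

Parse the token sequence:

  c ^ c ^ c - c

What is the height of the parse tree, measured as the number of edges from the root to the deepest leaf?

6

[X [Y [Z [W c] ^ [Z [W c] ^ [Z [W c]]]] - [Y [Z [W c]]]]]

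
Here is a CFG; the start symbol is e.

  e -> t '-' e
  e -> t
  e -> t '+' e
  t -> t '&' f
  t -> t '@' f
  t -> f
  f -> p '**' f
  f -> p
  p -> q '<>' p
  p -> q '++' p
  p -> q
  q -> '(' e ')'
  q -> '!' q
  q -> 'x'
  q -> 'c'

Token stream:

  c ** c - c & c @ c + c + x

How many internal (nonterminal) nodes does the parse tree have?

[e [t [f [p [q c]] ** [f [p [q c]]]]] - [e [t [t [t [f [p [q c]]]] & [f [p [q c]]]] @ [f [p [q c]]]] + [e [t [f [p [q c]]]] + [e [t [f [p [q x]]]]]]]]

31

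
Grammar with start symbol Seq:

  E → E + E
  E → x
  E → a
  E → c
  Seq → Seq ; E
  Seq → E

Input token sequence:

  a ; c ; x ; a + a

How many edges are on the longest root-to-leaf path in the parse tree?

[Seq [Seq [Seq [Seq [E a]] ; [E c]] ; [E x]] ; [E [E a] + [E a]]]

5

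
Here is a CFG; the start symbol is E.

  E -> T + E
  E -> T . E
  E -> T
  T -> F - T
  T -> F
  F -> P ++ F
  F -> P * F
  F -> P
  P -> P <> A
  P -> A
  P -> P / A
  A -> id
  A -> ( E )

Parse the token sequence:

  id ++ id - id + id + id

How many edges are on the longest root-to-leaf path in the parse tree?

[E [T [F [P [A id]] ++ [F [P [A id]]]] - [T [F [P [A id]]]]] + [E [T [F [P [A id]]]] + [E [T [F [P [A id]]]]]]]

7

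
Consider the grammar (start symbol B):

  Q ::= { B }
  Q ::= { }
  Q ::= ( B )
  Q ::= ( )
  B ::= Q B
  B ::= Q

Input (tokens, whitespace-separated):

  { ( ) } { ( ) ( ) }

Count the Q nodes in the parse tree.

5

[B [Q { [B [Q ( )]] }] [B [Q { [B [Q ( )] [B [Q ( )]]] }]]]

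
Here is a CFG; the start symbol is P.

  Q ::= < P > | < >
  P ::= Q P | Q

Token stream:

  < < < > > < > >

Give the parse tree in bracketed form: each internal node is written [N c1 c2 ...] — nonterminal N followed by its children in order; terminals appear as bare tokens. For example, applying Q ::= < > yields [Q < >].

P
Q
< P >
< Q P >
< < P > P >
< < Q > P >
< < < > > P >
< < < > > Q >
< < < > > < > >

[P [Q < [P [Q < [P [Q < >]] >] [P [Q < >]]] >]]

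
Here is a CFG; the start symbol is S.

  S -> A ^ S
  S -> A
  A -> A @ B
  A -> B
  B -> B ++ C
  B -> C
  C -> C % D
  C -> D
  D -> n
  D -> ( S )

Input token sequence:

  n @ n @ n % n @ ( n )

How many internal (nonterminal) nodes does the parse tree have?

24

[S [A [A [A [A [B [C [D n]]]] @ [B [C [D n]]]] @ [B [C [C [D n]] % [D n]]]] @ [B [C [D ( [S [A [B [C [D n]]]]] )]]]]]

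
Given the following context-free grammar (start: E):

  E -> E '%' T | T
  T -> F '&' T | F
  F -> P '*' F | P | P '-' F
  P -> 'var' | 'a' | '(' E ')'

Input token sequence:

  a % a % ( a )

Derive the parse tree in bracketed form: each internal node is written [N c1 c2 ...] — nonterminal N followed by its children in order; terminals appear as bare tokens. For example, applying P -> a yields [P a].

[E [E [E [T [F [P a]]]] % [T [F [P a]]]] % [T [F [P ( [E [T [F [P a]]]] )]]]]

E
E % T
E % T % T
T % T % T
F % T % T
P % T % T
a % T % T
a % F % T
a % P % T
a % a % T
a % a % F
a % a % P
a % a % ( E )
a % a % ( T )
a % a % ( F )
a % a % ( P )
a % a % ( a )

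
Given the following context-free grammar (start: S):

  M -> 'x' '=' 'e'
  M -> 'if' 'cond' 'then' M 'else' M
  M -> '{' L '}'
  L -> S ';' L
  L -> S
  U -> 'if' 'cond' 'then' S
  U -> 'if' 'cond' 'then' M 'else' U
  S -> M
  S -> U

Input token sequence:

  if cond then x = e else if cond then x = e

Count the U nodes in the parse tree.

2

[S [U if cond then [M x = e] else [U if cond then [S [M x = e]]]]]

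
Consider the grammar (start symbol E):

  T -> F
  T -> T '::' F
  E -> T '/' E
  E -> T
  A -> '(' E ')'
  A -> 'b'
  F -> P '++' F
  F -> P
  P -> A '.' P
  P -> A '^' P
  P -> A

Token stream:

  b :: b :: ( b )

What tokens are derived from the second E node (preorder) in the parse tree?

b

[E [T [T [T [F [P [A b]]]] :: [F [P [A b]]]] :: [F [P [A ( [E [T [F [P [A b]]]]] )]]]]]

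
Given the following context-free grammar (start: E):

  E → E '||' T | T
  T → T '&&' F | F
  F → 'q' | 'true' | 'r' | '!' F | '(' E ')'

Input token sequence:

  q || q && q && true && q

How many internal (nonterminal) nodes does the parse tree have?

12

[E [E [T [F q]]] || [T [T [T [T [F q]] && [F q]] && [F true]] && [F q]]]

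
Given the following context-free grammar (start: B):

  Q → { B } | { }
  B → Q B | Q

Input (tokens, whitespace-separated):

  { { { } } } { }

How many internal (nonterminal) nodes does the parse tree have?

8

[B [Q { [B [Q { [B [Q { }]] }]] }] [B [Q { }]]]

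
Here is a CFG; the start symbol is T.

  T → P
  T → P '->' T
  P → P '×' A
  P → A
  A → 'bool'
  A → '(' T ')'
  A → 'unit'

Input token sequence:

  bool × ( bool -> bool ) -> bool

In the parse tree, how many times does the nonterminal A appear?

[T [P [P [A bool]] × [A ( [T [P [A bool]] -> [T [P [A bool]]]] )]] -> [T [P [A bool]]]]

5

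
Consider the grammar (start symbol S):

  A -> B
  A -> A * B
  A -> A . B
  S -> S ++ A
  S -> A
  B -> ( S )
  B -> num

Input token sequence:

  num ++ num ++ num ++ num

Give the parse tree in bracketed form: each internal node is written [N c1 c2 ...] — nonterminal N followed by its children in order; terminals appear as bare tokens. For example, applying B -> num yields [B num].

S
S ++ A
S ++ A ++ A
S ++ A ++ A ++ A
A ++ A ++ A ++ A
B ++ A ++ A ++ A
num ++ A ++ A ++ A
num ++ B ++ A ++ A
num ++ num ++ A ++ A
num ++ num ++ B ++ A
num ++ num ++ num ++ A
num ++ num ++ num ++ B
num ++ num ++ num ++ num

[S [S [S [S [A [B num]]] ++ [A [B num]]] ++ [A [B num]]] ++ [A [B num]]]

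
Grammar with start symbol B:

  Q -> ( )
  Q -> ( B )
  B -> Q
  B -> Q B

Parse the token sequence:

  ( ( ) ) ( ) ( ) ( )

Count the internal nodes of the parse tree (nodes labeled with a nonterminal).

10

[B [Q ( [B [Q ( )]] )] [B [Q ( )] [B [Q ( )] [B [Q ( )]]]]]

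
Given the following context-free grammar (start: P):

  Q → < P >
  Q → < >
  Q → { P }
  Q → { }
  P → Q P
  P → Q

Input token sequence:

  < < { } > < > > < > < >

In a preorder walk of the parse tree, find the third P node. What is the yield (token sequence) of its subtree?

[P [Q < [P [Q < [P [Q { }]] >] [P [Q < >]]] >] [P [Q < >] [P [Q < >]]]]

{ }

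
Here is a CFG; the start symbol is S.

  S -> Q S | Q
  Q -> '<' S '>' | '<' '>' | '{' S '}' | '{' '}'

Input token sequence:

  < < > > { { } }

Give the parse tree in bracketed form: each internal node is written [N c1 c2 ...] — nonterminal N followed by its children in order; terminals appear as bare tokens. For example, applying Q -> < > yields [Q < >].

S
Q S
< S > S
< Q > S
< < > > S
< < > > Q
< < > > { S }
< < > > { Q }
< < > > { { } }

[S [Q < [S [Q < >]] >] [S [Q { [S [Q { }]] }]]]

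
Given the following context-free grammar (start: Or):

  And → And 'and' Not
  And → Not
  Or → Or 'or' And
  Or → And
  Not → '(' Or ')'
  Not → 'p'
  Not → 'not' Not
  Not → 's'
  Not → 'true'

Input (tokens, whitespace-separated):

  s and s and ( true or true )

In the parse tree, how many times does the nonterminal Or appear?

[Or [And [And [And [Not s]] and [Not s]] and [Not ( [Or [Or [And [Not true]]] or [And [Not true]]] )]]]

3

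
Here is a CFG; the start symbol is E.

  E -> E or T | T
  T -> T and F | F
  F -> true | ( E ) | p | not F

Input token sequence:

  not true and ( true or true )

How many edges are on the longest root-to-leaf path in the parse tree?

[E [T [T [F not [F true]]] and [F ( [E [E [T [F true]]] or [T [F true]]] )]]]

7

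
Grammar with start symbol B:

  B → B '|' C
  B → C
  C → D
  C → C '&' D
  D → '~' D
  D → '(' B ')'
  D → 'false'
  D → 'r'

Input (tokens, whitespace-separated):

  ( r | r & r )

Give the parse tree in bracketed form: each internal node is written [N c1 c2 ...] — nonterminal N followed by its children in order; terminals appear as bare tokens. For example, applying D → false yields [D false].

B
C
D
( B )
( B | C )
( C | C )
( D | C )
( r | C )
( r | C & D )
( r | D & D )
( r | r & D )
( r | r & r )

[B [C [D ( [B [B [C [D r]]] | [C [C [D r]] & [D r]]] )]]]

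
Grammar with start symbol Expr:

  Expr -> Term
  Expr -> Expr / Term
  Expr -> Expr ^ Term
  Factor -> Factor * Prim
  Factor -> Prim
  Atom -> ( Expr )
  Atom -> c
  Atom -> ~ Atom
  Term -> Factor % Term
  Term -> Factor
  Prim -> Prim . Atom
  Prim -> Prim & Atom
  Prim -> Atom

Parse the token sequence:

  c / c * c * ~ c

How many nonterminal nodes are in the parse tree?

[Expr [Expr [Term [Factor [Prim [Atom c]]]]] / [Term [Factor [Factor [Factor [Prim [Atom c]]] * [Prim [Atom c]]] * [Prim [Atom ~ [Atom c]]]]]]

17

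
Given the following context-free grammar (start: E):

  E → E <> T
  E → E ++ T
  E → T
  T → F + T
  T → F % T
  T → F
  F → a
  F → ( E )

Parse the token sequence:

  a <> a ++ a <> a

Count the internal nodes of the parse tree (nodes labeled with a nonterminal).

12

[E [E [E [E [T [F a]]] <> [T [F a]]] ++ [T [F a]]] <> [T [F a]]]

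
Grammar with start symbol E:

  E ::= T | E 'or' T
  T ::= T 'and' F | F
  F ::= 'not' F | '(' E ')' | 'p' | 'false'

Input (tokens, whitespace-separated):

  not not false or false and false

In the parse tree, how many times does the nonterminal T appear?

3

[E [E [T [F not [F not [F false]]]]] or [T [T [F false]] and [F false]]]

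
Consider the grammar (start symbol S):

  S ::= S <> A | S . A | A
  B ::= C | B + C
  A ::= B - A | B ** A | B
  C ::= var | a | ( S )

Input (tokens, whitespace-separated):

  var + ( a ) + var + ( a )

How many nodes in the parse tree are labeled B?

[S [A [B [B [B [B [C var]] + [C ( [S [A [B [C a]]]] )]] + [C var]] + [C ( [S [A [B [C a]]]] )]]]]

6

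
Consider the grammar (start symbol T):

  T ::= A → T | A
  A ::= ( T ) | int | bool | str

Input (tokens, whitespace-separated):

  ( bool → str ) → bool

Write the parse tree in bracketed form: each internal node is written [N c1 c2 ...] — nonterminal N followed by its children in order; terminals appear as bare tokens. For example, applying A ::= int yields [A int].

[T [A ( [T [A bool] → [T [A str]]] )] → [T [A bool]]]

T
A → T
( T ) → T
( A → T ) → T
( bool → T ) → T
( bool → A ) → T
( bool → str ) → T
( bool → str ) → A
( bool → str ) → bool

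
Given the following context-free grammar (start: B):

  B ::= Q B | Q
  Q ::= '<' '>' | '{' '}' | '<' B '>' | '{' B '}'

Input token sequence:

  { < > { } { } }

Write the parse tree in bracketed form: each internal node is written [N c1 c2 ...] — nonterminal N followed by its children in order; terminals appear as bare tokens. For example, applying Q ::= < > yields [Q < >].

[B [Q { [B [Q < >] [B [Q { }] [B [Q { }]]]] }]]

B
Q
{ B }
{ Q B }
{ < > B }
{ < > Q B }
{ < > { } B }
{ < > { } Q }
{ < > { } { } }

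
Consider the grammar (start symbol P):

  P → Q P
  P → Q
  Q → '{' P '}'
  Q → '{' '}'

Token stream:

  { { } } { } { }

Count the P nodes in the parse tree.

4

[P [Q { [P [Q { }]] }] [P [Q { }] [P [Q { }]]]]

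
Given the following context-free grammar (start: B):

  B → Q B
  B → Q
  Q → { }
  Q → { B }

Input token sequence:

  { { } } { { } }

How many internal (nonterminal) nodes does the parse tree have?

8

[B [Q { [B [Q { }]] }] [B [Q { [B [Q { }]] }]]]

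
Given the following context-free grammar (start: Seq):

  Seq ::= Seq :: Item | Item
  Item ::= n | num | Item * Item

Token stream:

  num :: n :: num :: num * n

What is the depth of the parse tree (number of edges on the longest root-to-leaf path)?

5

[Seq [Seq [Seq [Seq [Item num]] :: [Item n]] :: [Item num]] :: [Item [Item num] * [Item n]]]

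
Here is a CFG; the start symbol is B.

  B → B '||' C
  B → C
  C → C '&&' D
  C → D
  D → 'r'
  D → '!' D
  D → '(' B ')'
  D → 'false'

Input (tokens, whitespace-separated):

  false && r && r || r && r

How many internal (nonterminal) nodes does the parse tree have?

12

[B [B [C [C [C [D false]] && [D r]] && [D r]]] || [C [C [D r]] && [D r]]]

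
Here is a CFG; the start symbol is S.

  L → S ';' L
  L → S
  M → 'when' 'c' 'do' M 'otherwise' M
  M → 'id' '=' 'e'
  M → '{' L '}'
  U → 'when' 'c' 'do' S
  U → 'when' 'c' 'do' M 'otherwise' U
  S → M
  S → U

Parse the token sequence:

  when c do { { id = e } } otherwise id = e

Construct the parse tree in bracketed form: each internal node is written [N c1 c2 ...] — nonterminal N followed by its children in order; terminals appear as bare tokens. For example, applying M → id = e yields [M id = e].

[S [M when c do [M { [L [S [M { [L [S [M id = e]]] }]]] }] otherwise [M id = e]]]

S
M
when c do M otherwise M
when c do { L } otherwise M
when c do { S } otherwise M
when c do { M } otherwise M
when c do { { L } } otherwise M
when c do { { S } } otherwise M
when c do { { M } } otherwise M
when c do { { id = e } } otherwise M
when c do { { id = e } } otherwise id = e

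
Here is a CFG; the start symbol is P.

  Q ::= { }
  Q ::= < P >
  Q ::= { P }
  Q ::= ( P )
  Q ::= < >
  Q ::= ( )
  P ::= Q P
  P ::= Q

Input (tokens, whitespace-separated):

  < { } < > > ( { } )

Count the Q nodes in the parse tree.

[P [Q < [P [Q { }] [P [Q < >]]] >] [P [Q ( [P [Q { }]] )]]]

5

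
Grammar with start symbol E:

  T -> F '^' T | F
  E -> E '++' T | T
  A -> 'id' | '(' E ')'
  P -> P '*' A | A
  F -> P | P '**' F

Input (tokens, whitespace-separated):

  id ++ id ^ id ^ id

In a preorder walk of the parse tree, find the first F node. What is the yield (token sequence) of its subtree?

[E [E [T [F [P [A id]]]]] ++ [T [F [P [A id]]] ^ [T [F [P [A id]]] ^ [T [F [P [A id]]]]]]]

id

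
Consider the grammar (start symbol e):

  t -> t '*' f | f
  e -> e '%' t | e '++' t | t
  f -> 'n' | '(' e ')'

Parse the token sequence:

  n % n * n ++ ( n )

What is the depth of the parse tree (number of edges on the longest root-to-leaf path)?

6

[e [e [e [t [f n]]] % [t [t [f n]] * [f n]]] ++ [t [f ( [e [t [f n]]] )]]]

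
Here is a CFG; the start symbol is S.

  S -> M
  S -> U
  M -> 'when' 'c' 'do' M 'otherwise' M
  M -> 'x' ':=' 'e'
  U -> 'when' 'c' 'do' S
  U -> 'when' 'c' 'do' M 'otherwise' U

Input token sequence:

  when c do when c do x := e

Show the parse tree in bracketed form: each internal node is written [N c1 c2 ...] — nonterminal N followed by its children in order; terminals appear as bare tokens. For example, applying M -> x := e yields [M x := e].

[S [U when c do [S [U when c do [S [M x := e]]]]]]

S
U
when c do S
when c do U
when c do when c do S
when c do when c do M
when c do when c do x := e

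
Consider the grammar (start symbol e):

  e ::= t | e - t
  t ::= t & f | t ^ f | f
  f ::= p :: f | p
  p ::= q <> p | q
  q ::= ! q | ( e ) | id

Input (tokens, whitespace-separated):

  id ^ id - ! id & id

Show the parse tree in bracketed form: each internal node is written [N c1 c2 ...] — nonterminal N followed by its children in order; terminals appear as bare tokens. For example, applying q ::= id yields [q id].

e
e - t
t - t
t ^ f - t
f ^ f - t
p ^ f - t
q ^ f - t
id ^ f - t
id ^ p - t
id ^ q - t
id ^ id - t
id ^ id - t & f
id ^ id - f & f
id ^ id - p & f
id ^ id - q & f
id ^ id - ! q & f
id ^ id - ! id & f
id ^ id - ! id & p
id ^ id - ! id & q
id ^ id - ! id & id

[e [e [t [t [f [p [q id]]]] ^ [f [p [q id]]]]] - [t [t [f [p [q ! [q id]]]]] & [f [p [q id]]]]]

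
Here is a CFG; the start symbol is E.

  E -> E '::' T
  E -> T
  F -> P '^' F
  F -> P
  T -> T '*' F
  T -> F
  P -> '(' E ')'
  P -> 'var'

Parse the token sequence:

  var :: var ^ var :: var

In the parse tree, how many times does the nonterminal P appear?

4

[E [E [E [T [F [P var]]]] :: [T [F [P var] ^ [F [P var]]]]] :: [T [F [P var]]]]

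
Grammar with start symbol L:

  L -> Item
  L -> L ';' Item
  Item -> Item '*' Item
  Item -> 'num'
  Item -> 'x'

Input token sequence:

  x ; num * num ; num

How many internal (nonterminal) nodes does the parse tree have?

8

[L [L [L [Item x]] ; [Item [Item num] * [Item num]]] ; [Item num]]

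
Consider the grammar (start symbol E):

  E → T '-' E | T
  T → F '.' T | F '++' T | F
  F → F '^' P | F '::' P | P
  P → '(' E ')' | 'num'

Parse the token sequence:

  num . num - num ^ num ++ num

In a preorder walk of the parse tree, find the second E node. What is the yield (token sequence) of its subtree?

[E [T [F [P num]] . [T [F [P num]]]] - [E [T [F [F [P num]] ^ [P num]] ++ [T [F [P num]]]]]]

num ^ num ++ num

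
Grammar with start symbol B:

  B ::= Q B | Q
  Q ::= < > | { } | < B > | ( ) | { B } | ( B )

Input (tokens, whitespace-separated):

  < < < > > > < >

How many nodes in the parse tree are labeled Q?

4

[B [Q < [B [Q < [B [Q < >]] >]] >] [B [Q < >]]]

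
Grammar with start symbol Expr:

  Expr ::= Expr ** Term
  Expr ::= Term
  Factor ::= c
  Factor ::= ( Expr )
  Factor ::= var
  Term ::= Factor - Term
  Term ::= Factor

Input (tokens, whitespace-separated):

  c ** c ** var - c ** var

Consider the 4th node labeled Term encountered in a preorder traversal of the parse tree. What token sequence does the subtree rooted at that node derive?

[Expr [Expr [Expr [Expr [Term [Factor c]]] ** [Term [Factor c]]] ** [Term [Factor var] - [Term [Factor c]]]] ** [Term [Factor var]]]

c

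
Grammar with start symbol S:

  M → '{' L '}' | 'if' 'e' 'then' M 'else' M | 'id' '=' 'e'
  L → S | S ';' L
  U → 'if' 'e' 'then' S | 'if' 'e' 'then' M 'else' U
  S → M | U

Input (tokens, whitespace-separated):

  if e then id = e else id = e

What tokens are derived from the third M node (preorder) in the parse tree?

id = e

[S [M if e then [M id = e] else [M id = e]]]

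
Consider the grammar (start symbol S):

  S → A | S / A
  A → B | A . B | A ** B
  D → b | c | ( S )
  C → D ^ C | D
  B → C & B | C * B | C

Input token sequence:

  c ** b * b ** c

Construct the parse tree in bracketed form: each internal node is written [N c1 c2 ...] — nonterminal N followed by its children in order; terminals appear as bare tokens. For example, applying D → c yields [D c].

S
A
A ** B
A ** B ** B
B ** B ** B
C ** B ** B
D ** B ** B
c ** B ** B
c ** C * B ** B
c ** D * B ** B
c ** b * B ** B
c ** b * C ** B
c ** b * D ** B
c ** b * b ** B
c ** b * b ** C
c ** b * b ** D
c ** b * b ** c

[S [A [A [A [B [C [D c]]]] ** [B [C [D b]] * [B [C [D b]]]]] ** [B [C [D c]]]]]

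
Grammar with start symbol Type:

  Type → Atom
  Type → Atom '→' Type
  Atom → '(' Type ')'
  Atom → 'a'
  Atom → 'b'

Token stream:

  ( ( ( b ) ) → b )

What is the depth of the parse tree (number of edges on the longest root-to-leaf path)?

8

[Type [Atom ( [Type [Atom ( [Type [Atom ( [Type [Atom b]] )]] )] → [Type [Atom b]]] )]]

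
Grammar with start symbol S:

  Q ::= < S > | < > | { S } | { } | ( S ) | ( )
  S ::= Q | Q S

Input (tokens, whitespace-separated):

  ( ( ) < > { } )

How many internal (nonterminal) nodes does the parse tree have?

[S [Q ( [S [Q ( )] [S [Q < >] [S [Q { }]]]] )]]

8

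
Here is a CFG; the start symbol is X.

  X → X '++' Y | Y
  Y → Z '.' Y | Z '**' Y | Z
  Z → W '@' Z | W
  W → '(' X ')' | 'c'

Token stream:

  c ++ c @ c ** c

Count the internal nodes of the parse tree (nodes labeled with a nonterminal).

13

[X [X [Y [Z [W c]]]] ++ [Y [Z [W c] @ [Z [W c]]] ** [Y [Z [W c]]]]]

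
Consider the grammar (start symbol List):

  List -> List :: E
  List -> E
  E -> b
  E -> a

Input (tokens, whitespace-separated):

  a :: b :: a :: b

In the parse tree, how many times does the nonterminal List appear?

[List [List [List [List [E a]] :: [E b]] :: [E a]] :: [E b]]

4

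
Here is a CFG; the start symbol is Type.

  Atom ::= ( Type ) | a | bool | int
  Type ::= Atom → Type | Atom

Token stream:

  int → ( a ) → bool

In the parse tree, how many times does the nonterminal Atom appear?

4

[Type [Atom int] → [Type [Atom ( [Type [Atom a]] )] → [Type [Atom bool]]]]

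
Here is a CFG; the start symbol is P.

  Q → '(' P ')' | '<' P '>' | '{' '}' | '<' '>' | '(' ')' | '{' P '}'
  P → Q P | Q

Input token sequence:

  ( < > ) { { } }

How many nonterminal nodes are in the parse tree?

[P [Q ( [P [Q < >]] )] [P [Q { [P [Q { }]] }]]]

8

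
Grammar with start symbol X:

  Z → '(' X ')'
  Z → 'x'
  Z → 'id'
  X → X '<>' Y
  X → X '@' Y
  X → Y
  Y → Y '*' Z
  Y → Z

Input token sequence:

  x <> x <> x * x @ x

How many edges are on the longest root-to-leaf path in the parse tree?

6

[X [X [X [X [Y [Z x]]] <> [Y [Z x]]] <> [Y [Y [Z x]] * [Z x]]] @ [Y [Z x]]]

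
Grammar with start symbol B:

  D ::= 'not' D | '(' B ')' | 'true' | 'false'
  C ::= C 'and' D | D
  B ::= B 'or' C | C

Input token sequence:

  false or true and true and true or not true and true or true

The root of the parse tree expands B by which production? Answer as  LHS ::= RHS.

B ::= B 'or' C

[B [B [B [B [C [D false]]] or [C [C [C [D true]] and [D true]] and [D true]]] or [C [C [D not [D true]]] and [D true]]] or [C [D true]]]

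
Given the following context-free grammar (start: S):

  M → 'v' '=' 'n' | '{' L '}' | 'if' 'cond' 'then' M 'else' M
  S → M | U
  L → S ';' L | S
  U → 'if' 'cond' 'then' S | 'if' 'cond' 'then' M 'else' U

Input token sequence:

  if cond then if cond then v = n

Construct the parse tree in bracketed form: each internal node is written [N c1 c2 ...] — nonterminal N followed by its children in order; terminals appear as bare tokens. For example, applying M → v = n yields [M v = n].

S
U
if cond then S
if cond then U
if cond then if cond then S
if cond then if cond then M
if cond then if cond then v = n

[S [U if cond then [S [U if cond then [S [M v = n]]]]]]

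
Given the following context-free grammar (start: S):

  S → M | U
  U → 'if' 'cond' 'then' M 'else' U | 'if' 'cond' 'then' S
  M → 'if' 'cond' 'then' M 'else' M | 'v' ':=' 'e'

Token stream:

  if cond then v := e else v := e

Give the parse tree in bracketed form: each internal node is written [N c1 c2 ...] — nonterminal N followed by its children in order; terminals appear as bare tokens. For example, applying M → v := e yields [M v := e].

[S [M if cond then [M v := e] else [M v := e]]]

S
M
if cond then M else M
if cond then v := e else M
if cond then v := e else v := e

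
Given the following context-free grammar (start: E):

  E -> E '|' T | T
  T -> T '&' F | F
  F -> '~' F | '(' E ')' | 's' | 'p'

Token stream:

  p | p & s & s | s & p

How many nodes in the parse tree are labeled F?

[E [E [E [T [F p]]] | [T [T [T [F p]] & [F s]] & [F s]]] | [T [T [F s]] & [F p]]]

6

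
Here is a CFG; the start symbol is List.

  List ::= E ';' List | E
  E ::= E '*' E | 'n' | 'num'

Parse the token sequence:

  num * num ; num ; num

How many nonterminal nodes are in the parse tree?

[List [E [E num] * [E num]] ; [List [E num] ; [List [E num]]]]

8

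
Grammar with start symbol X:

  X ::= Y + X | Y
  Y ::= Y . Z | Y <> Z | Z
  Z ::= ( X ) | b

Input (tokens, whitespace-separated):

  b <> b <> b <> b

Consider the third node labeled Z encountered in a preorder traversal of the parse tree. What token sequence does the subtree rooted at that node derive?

b

[X [Y [Y [Y [Y [Z b]] <> [Z b]] <> [Z b]] <> [Z b]]]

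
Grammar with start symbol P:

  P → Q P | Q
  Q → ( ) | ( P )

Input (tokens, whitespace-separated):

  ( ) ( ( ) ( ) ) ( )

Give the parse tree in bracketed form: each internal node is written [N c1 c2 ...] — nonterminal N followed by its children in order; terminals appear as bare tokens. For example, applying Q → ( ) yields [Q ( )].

P
Q P
( ) P
( ) Q P
( ) ( P ) P
( ) ( Q P ) P
( ) ( ( ) P ) P
( ) ( ( ) Q ) P
( ) ( ( ) ( ) ) P
( ) ( ( ) ( ) ) Q
( ) ( ( ) ( ) ) ( )

[P [Q ( )] [P [Q ( [P [Q ( )] [P [Q ( )]]] )] [P [Q ( )]]]]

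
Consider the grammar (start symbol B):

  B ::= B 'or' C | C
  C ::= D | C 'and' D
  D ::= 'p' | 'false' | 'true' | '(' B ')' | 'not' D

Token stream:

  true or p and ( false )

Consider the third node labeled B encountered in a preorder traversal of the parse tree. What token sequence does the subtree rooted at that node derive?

[B [B [C [D true]]] or [C [C [D p]] and [D ( [B [C [D false]]] )]]]

false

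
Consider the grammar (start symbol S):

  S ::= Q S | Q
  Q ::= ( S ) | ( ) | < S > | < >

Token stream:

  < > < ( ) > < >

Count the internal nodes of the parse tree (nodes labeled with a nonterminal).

[S [Q < >] [S [Q < [S [Q ( )]] >] [S [Q < >]]]]

8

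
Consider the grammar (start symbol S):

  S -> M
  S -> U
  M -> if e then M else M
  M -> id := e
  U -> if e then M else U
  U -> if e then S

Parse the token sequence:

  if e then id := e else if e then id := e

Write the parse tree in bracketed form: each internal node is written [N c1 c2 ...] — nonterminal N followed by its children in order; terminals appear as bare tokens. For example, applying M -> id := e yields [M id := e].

[S [U if e then [M id := e] else [U if e then [S [M id := e]]]]]

S
U
if e then M else U
if e then id := e else U
if e then id := e else if e then S
if e then id := e else if e then M
if e then id := e else if e then id := e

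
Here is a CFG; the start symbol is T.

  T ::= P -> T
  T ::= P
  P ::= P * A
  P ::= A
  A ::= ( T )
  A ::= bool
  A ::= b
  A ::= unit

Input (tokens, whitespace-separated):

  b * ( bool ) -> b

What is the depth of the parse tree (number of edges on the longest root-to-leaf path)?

6

[T [P [P [A b]] * [A ( [T [P [A bool]]] )]] -> [T [P [A b]]]]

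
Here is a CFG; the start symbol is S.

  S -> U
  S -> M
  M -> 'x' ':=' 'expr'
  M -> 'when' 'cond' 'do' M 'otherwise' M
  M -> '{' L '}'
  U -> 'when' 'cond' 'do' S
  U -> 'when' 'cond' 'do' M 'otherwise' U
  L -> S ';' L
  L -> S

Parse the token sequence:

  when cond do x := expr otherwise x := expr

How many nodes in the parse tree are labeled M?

[S [M when cond do [M x := expr] otherwise [M x := expr]]]

3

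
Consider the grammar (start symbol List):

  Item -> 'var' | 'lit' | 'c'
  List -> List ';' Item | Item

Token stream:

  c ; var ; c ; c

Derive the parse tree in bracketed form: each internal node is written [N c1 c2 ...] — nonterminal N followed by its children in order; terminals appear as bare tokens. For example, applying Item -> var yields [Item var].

[List [List [List [List [Item c]] ; [Item var]] ; [Item c]] ; [Item c]]

List
List ; Item
List ; Item ; Item
List ; Item ; Item ; Item
Item ; Item ; Item ; Item
c ; Item ; Item ; Item
c ; var ; Item ; Item
c ; var ; c ; Item
c ; var ; c ; c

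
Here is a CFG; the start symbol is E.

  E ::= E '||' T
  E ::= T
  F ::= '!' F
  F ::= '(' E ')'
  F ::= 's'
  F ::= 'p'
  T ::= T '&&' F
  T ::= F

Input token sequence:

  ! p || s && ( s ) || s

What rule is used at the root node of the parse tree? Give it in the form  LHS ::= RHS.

[E [E [E [T [F ! [F p]]]] || [T [T [F s]] && [F ( [E [T [F s]]] )]]] || [T [F s]]]

E ::= E '||' T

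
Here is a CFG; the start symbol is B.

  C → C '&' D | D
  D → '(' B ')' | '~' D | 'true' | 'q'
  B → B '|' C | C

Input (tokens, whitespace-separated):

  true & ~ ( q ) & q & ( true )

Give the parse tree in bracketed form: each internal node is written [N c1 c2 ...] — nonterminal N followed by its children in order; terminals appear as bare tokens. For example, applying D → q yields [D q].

B
C
C & D
C & D & D
C & D & D & D
D & D & D & D
true & D & D & D
true & ~ D & D & D
true & ~ ( B ) & D & D
true & ~ ( C ) & D & D
true & ~ ( D ) & D & D
true & ~ ( q ) & D & D
true & ~ ( q ) & q & D
true & ~ ( q ) & q & ( B )
true & ~ ( q ) & q & ( C )
true & ~ ( q ) & q & ( D )
true & ~ ( q ) & q & ( true )

[B [C [C [C [C [D true]] & [D ~ [D ( [B [C [D q]]] )]]] & [D q]] & [D ( [B [C [D true]]] )]]]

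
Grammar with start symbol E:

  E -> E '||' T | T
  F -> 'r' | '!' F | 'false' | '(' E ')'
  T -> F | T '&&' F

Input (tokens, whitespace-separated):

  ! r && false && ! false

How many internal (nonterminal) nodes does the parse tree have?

[E [T [T [T [F ! [F r]]] && [F false]] && [F ! [F false]]]]

9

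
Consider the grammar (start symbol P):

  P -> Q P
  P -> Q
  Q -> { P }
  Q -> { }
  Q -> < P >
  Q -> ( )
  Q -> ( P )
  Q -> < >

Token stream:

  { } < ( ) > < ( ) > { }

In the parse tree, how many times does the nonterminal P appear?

6

[P [Q { }] [P [Q < [P [Q ( )]] >] [P [Q < [P [Q ( )]] >] [P [Q { }]]]]]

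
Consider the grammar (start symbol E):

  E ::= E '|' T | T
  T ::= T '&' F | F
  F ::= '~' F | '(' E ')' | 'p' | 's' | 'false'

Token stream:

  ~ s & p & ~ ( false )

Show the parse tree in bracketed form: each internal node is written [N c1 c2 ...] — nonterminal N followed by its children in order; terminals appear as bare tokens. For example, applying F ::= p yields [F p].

E
T
T & F
T & F & F
F & F & F
~ F & F & F
~ s & F & F
~ s & p & F
~ s & p & ~ F
~ s & p & ~ ( E )
~ s & p & ~ ( T )
~ s & p & ~ ( F )
~ s & p & ~ ( false )

[E [T [T [T [F ~ [F s]]] & [F p]] & [F ~ [F ( [E [T [F false]]] )]]]]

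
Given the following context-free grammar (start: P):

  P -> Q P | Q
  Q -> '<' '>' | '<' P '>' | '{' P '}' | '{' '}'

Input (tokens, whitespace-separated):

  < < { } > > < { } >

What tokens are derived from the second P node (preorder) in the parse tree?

[P [Q < [P [Q < [P [Q { }]] >]] >] [P [Q < [P [Q { }]] >]]]

< { } >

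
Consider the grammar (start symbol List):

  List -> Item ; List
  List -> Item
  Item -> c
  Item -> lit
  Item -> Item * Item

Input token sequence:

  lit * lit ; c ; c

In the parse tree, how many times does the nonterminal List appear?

3

[List [Item [Item lit] * [Item lit]] ; [List [Item c] ; [List [Item c]]]]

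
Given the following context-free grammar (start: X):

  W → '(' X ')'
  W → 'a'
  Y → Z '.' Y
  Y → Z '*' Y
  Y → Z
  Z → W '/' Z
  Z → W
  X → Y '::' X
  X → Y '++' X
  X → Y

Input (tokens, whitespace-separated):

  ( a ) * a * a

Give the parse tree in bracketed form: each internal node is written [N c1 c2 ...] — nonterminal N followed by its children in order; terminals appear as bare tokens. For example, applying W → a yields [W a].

[X [Y [Z [W ( [X [Y [Z [W a]]]] )]] * [Y [Z [W a]] * [Y [Z [W a]]]]]]

X
Y
Z * Y
W * Y
( X ) * Y
( Y ) * Y
( Z ) * Y
( W ) * Y
( a ) * Y
( a ) * Z * Y
( a ) * W * Y
( a ) * a * Y
( a ) * a * Z
( a ) * a * W
( a ) * a * a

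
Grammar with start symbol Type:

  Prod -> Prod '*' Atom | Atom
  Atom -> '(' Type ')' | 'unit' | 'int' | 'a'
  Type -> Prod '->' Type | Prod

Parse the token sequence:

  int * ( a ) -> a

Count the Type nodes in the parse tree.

[Type [Prod [Prod [Atom int]] * [Atom ( [Type [Prod [Atom a]]] )]] -> [Type [Prod [Atom a]]]]

3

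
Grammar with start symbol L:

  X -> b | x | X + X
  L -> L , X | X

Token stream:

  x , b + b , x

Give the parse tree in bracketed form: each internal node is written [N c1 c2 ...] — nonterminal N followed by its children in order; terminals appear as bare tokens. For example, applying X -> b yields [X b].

L
L , X
L , X , X
X , X , X
x , X , X
x , X + X , X
x , b + X , X
x , b + b , X
x , b + b , x

[L [L [L [X x]] , [X [X b] + [X b]]] , [X x]]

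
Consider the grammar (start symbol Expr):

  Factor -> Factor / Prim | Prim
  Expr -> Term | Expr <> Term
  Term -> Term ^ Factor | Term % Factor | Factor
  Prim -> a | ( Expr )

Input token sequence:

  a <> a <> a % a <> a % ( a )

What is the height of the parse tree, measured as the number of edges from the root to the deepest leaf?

8

[Expr [Expr [Expr [Expr [Term [Factor [Prim a]]]] <> [Term [Factor [Prim a]]]] <> [Term [Term [Factor [Prim a]]] % [Factor [Prim a]]]] <> [Term [Term [Factor [Prim a]]] % [Factor [Prim ( [Expr [Term [Factor [Prim a]]]] )]]]]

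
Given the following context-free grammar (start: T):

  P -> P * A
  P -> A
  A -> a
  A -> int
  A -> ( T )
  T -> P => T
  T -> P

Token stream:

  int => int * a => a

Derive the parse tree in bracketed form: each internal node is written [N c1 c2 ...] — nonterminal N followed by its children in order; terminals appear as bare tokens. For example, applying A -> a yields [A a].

T
P => T
A => T
int => T
int => P => T
int => P * A => T
int => A * A => T
int => int * A => T
int => int * a => T
int => int * a => P
int => int * a => A
int => int * a => a

[T [P [A int]] => [T [P [P [A int]] * [A a]] => [T [P [A a]]]]]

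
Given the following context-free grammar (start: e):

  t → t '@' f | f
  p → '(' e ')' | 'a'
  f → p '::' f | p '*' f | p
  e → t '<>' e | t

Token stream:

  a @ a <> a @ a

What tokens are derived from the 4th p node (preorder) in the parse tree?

a

[e [t [t [f [p a]]] @ [f [p a]]] <> [e [t [t [f [p a]]] @ [f [p a]]]]]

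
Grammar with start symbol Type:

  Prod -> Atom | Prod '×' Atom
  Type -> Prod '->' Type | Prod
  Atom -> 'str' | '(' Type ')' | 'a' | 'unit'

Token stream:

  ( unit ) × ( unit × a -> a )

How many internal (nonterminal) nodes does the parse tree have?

16

[Type [Prod [Prod [Atom ( [Type [Prod [Atom unit]]] )]] × [Atom ( [Type [Prod [Prod [Atom unit]] × [Atom a]] -> [Type [Prod [Atom a]]]] )]]]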